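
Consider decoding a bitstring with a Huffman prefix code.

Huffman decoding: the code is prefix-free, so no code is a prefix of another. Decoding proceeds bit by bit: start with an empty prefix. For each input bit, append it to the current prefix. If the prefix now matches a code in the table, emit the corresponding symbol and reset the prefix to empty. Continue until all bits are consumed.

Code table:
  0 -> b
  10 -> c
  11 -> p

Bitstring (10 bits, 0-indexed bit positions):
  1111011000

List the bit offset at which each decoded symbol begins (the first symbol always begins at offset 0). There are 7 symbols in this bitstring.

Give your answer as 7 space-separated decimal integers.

Answer: 0 2 4 5 7 8 9

Derivation:
Bit 0: prefix='1' (no match yet)
Bit 1: prefix='11' -> emit 'p', reset
Bit 2: prefix='1' (no match yet)
Bit 3: prefix='11' -> emit 'p', reset
Bit 4: prefix='0' -> emit 'b', reset
Bit 5: prefix='1' (no match yet)
Bit 6: prefix='11' -> emit 'p', reset
Bit 7: prefix='0' -> emit 'b', reset
Bit 8: prefix='0' -> emit 'b', reset
Bit 9: prefix='0' -> emit 'b', reset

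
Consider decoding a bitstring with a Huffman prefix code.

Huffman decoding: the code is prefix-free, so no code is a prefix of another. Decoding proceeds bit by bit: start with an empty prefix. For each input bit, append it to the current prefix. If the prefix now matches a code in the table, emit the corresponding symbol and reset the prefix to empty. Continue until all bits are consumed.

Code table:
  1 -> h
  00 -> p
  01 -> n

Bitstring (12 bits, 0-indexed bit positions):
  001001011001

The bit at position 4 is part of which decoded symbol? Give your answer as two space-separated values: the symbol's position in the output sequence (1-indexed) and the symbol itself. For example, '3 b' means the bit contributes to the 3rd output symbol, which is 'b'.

Bit 0: prefix='0' (no match yet)
Bit 1: prefix='00' -> emit 'p', reset
Bit 2: prefix='1' -> emit 'h', reset
Bit 3: prefix='0' (no match yet)
Bit 4: prefix='00' -> emit 'p', reset
Bit 5: prefix='1' -> emit 'h', reset
Bit 6: prefix='0' (no match yet)
Bit 7: prefix='01' -> emit 'n', reset
Bit 8: prefix='1' -> emit 'h', reset

Answer: 3 p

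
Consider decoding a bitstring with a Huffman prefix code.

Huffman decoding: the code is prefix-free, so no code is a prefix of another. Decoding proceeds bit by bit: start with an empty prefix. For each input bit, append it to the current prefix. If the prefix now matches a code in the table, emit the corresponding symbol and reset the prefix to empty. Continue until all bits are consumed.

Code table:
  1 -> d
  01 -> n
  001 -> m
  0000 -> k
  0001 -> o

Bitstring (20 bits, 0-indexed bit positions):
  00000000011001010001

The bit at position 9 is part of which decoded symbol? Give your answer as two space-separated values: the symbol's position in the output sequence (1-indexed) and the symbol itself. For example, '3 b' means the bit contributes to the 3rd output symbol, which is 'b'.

Bit 0: prefix='0' (no match yet)
Bit 1: prefix='00' (no match yet)
Bit 2: prefix='000' (no match yet)
Bit 3: prefix='0000' -> emit 'k', reset
Bit 4: prefix='0' (no match yet)
Bit 5: prefix='00' (no match yet)
Bit 6: prefix='000' (no match yet)
Bit 7: prefix='0000' -> emit 'k', reset
Bit 8: prefix='0' (no match yet)
Bit 9: prefix='01' -> emit 'n', reset
Bit 10: prefix='1' -> emit 'd', reset
Bit 11: prefix='0' (no match yet)
Bit 12: prefix='00' (no match yet)
Bit 13: prefix='001' -> emit 'm', reset

Answer: 3 n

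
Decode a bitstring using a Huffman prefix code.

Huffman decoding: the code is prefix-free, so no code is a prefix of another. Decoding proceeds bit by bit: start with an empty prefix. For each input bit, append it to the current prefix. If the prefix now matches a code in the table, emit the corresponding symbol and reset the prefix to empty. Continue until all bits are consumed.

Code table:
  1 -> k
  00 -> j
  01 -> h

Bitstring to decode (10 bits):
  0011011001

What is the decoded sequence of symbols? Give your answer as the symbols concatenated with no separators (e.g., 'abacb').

Bit 0: prefix='0' (no match yet)
Bit 1: prefix='00' -> emit 'j', reset
Bit 2: prefix='1' -> emit 'k', reset
Bit 3: prefix='1' -> emit 'k', reset
Bit 4: prefix='0' (no match yet)
Bit 5: prefix='01' -> emit 'h', reset
Bit 6: prefix='1' -> emit 'k', reset
Bit 7: prefix='0' (no match yet)
Bit 8: prefix='00' -> emit 'j', reset
Bit 9: prefix='1' -> emit 'k', reset

Answer: jkkhkjk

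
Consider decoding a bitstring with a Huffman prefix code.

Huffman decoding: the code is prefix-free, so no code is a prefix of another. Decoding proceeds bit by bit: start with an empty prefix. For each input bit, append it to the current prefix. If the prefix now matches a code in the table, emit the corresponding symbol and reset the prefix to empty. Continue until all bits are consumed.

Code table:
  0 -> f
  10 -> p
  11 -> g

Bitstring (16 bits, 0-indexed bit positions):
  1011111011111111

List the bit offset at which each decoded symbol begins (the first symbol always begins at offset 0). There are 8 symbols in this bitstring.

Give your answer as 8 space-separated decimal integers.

Bit 0: prefix='1' (no match yet)
Bit 1: prefix='10' -> emit 'p', reset
Bit 2: prefix='1' (no match yet)
Bit 3: prefix='11' -> emit 'g', reset
Bit 4: prefix='1' (no match yet)
Bit 5: prefix='11' -> emit 'g', reset
Bit 6: prefix='1' (no match yet)
Bit 7: prefix='10' -> emit 'p', reset
Bit 8: prefix='1' (no match yet)
Bit 9: prefix='11' -> emit 'g', reset
Bit 10: prefix='1' (no match yet)
Bit 11: prefix='11' -> emit 'g', reset
Bit 12: prefix='1' (no match yet)
Bit 13: prefix='11' -> emit 'g', reset
Bit 14: prefix='1' (no match yet)
Bit 15: prefix='11' -> emit 'g', reset

Answer: 0 2 4 6 8 10 12 14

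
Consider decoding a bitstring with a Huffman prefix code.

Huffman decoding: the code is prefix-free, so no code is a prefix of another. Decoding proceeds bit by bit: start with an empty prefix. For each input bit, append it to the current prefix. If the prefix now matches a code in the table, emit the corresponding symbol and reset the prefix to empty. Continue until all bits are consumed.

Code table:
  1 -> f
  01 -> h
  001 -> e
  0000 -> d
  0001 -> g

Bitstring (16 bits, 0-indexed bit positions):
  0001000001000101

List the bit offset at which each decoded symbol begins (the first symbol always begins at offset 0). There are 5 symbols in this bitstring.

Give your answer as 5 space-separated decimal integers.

Bit 0: prefix='0' (no match yet)
Bit 1: prefix='00' (no match yet)
Bit 2: prefix='000' (no match yet)
Bit 3: prefix='0001' -> emit 'g', reset
Bit 4: prefix='0' (no match yet)
Bit 5: prefix='00' (no match yet)
Bit 6: prefix='000' (no match yet)
Bit 7: prefix='0000' -> emit 'd', reset
Bit 8: prefix='0' (no match yet)
Bit 9: prefix='01' -> emit 'h', reset
Bit 10: prefix='0' (no match yet)
Bit 11: prefix='00' (no match yet)
Bit 12: prefix='000' (no match yet)
Bit 13: prefix='0001' -> emit 'g', reset
Bit 14: prefix='0' (no match yet)
Bit 15: prefix='01' -> emit 'h', reset

Answer: 0 4 8 10 14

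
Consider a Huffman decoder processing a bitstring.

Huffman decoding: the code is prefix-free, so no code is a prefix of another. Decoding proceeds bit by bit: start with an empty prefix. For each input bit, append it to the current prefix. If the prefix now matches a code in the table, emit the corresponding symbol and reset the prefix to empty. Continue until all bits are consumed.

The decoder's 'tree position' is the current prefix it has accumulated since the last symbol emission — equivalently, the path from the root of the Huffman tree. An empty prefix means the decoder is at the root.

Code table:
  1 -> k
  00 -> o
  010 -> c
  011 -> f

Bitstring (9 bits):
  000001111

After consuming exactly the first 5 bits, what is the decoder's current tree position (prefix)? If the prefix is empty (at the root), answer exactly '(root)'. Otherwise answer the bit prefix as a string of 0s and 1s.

Answer: 0

Derivation:
Bit 0: prefix='0' (no match yet)
Bit 1: prefix='00' -> emit 'o', reset
Bit 2: prefix='0' (no match yet)
Bit 3: prefix='00' -> emit 'o', reset
Bit 4: prefix='0' (no match yet)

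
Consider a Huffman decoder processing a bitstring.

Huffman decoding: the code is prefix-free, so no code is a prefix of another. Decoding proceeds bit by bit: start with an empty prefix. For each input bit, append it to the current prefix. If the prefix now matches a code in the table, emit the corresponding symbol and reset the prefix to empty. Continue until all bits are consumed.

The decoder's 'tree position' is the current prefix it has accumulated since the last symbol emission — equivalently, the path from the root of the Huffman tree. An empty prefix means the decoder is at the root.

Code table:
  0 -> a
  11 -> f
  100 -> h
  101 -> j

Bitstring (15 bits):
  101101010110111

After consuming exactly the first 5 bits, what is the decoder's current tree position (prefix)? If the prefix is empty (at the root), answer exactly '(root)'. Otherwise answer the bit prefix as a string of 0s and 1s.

Bit 0: prefix='1' (no match yet)
Bit 1: prefix='10' (no match yet)
Bit 2: prefix='101' -> emit 'j', reset
Bit 3: prefix='1' (no match yet)
Bit 4: prefix='10' (no match yet)

Answer: 10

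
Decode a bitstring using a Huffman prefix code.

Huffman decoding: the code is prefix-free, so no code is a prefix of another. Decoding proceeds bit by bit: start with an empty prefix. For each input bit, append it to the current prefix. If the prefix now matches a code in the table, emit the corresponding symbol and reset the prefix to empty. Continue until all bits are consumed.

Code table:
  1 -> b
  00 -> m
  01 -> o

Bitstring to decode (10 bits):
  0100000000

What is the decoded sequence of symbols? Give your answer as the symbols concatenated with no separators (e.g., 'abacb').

Answer: ommmm

Derivation:
Bit 0: prefix='0' (no match yet)
Bit 1: prefix='01' -> emit 'o', reset
Bit 2: prefix='0' (no match yet)
Bit 3: prefix='00' -> emit 'm', reset
Bit 4: prefix='0' (no match yet)
Bit 5: prefix='00' -> emit 'm', reset
Bit 6: prefix='0' (no match yet)
Bit 7: prefix='00' -> emit 'm', reset
Bit 8: prefix='0' (no match yet)
Bit 9: prefix='00' -> emit 'm', reset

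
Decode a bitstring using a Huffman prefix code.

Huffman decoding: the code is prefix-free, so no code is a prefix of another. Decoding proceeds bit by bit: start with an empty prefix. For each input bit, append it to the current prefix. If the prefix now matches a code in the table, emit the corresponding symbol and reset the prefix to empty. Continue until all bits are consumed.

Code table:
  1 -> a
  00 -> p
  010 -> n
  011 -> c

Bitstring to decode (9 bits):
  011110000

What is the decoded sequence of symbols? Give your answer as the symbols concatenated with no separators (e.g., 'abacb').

Answer: caapp

Derivation:
Bit 0: prefix='0' (no match yet)
Bit 1: prefix='01' (no match yet)
Bit 2: prefix='011' -> emit 'c', reset
Bit 3: prefix='1' -> emit 'a', reset
Bit 4: prefix='1' -> emit 'a', reset
Bit 5: prefix='0' (no match yet)
Bit 6: prefix='00' -> emit 'p', reset
Bit 7: prefix='0' (no match yet)
Bit 8: prefix='00' -> emit 'p', reset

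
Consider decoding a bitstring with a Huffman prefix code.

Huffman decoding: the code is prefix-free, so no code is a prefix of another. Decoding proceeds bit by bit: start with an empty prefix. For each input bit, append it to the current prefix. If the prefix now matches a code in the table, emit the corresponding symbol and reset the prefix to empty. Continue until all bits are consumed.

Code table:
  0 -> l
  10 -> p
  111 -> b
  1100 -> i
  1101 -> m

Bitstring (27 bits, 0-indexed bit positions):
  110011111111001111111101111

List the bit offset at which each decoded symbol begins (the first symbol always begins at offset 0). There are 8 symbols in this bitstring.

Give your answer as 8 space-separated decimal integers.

Bit 0: prefix='1' (no match yet)
Bit 1: prefix='11' (no match yet)
Bit 2: prefix='110' (no match yet)
Bit 3: prefix='1100' -> emit 'i', reset
Bit 4: prefix='1' (no match yet)
Bit 5: prefix='11' (no match yet)
Bit 6: prefix='111' -> emit 'b', reset
Bit 7: prefix='1' (no match yet)
Bit 8: prefix='11' (no match yet)
Bit 9: prefix='111' -> emit 'b', reset
Bit 10: prefix='1' (no match yet)
Bit 11: prefix='11' (no match yet)
Bit 12: prefix='110' (no match yet)
Bit 13: prefix='1100' -> emit 'i', reset
Bit 14: prefix='1' (no match yet)
Bit 15: prefix='11' (no match yet)
Bit 16: prefix='111' -> emit 'b', reset
Bit 17: prefix='1' (no match yet)
Bit 18: prefix='11' (no match yet)
Bit 19: prefix='111' -> emit 'b', reset
Bit 20: prefix='1' (no match yet)
Bit 21: prefix='11' (no match yet)
Bit 22: prefix='110' (no match yet)
Bit 23: prefix='1101' -> emit 'm', reset
Bit 24: prefix='1' (no match yet)
Bit 25: prefix='11' (no match yet)
Bit 26: prefix='111' -> emit 'b', reset

Answer: 0 4 7 10 14 17 20 24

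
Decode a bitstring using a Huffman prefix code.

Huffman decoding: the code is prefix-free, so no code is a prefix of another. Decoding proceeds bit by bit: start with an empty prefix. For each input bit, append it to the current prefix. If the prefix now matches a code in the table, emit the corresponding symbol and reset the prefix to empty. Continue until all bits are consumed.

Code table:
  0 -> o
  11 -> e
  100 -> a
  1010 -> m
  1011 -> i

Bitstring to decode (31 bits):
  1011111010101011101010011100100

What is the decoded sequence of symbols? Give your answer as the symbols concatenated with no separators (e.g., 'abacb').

Answer: iemmemaeaa

Derivation:
Bit 0: prefix='1' (no match yet)
Bit 1: prefix='10' (no match yet)
Bit 2: prefix='101' (no match yet)
Bit 3: prefix='1011' -> emit 'i', reset
Bit 4: prefix='1' (no match yet)
Bit 5: prefix='11' -> emit 'e', reset
Bit 6: prefix='1' (no match yet)
Bit 7: prefix='10' (no match yet)
Bit 8: prefix='101' (no match yet)
Bit 9: prefix='1010' -> emit 'm', reset
Bit 10: prefix='1' (no match yet)
Bit 11: prefix='10' (no match yet)
Bit 12: prefix='101' (no match yet)
Bit 13: prefix='1010' -> emit 'm', reset
Bit 14: prefix='1' (no match yet)
Bit 15: prefix='11' -> emit 'e', reset
Bit 16: prefix='1' (no match yet)
Bit 17: prefix='10' (no match yet)
Bit 18: prefix='101' (no match yet)
Bit 19: prefix='1010' -> emit 'm', reset
Bit 20: prefix='1' (no match yet)
Bit 21: prefix='10' (no match yet)
Bit 22: prefix='100' -> emit 'a', reset
Bit 23: prefix='1' (no match yet)
Bit 24: prefix='11' -> emit 'e', reset
Bit 25: prefix='1' (no match yet)
Bit 26: prefix='10' (no match yet)
Bit 27: prefix='100' -> emit 'a', reset
Bit 28: prefix='1' (no match yet)
Bit 29: prefix='10' (no match yet)
Bit 30: prefix='100' -> emit 'a', reset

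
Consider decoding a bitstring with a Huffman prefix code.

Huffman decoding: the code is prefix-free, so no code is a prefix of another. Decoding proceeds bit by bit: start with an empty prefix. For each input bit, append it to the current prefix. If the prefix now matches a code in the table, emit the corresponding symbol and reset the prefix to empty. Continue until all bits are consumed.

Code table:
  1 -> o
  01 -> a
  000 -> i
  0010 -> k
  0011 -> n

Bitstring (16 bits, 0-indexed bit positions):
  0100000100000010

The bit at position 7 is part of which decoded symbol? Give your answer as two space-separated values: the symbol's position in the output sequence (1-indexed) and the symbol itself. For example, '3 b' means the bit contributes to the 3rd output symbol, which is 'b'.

Answer: 3 k

Derivation:
Bit 0: prefix='0' (no match yet)
Bit 1: prefix='01' -> emit 'a', reset
Bit 2: prefix='0' (no match yet)
Bit 3: prefix='00' (no match yet)
Bit 4: prefix='000' -> emit 'i', reset
Bit 5: prefix='0' (no match yet)
Bit 6: prefix='00' (no match yet)
Bit 7: prefix='001' (no match yet)
Bit 8: prefix='0010' -> emit 'k', reset
Bit 9: prefix='0' (no match yet)
Bit 10: prefix='00' (no match yet)
Bit 11: prefix='000' -> emit 'i', reset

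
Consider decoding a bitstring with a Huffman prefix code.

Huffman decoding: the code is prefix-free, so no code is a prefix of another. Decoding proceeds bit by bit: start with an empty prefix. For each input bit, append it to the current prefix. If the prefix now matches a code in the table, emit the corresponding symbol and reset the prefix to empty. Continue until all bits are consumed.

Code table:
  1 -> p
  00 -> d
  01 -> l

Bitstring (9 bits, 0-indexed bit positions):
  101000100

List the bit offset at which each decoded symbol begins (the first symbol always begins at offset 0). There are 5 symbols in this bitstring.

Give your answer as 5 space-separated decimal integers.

Answer: 0 1 3 5 7

Derivation:
Bit 0: prefix='1' -> emit 'p', reset
Bit 1: prefix='0' (no match yet)
Bit 2: prefix='01' -> emit 'l', reset
Bit 3: prefix='0' (no match yet)
Bit 4: prefix='00' -> emit 'd', reset
Bit 5: prefix='0' (no match yet)
Bit 6: prefix='01' -> emit 'l', reset
Bit 7: prefix='0' (no match yet)
Bit 8: prefix='00' -> emit 'd', reset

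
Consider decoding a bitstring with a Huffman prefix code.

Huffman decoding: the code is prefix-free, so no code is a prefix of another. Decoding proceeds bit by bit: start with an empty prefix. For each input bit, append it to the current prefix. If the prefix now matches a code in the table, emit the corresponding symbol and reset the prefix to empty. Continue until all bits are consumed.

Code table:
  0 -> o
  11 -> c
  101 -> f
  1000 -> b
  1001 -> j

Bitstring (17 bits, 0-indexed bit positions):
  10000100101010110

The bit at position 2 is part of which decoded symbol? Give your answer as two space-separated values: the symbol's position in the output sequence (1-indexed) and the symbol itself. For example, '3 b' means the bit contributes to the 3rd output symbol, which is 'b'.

Answer: 1 b

Derivation:
Bit 0: prefix='1' (no match yet)
Bit 1: prefix='10' (no match yet)
Bit 2: prefix='100' (no match yet)
Bit 3: prefix='1000' -> emit 'b', reset
Bit 4: prefix='0' -> emit 'o', reset
Bit 5: prefix='1' (no match yet)
Bit 6: prefix='10' (no match yet)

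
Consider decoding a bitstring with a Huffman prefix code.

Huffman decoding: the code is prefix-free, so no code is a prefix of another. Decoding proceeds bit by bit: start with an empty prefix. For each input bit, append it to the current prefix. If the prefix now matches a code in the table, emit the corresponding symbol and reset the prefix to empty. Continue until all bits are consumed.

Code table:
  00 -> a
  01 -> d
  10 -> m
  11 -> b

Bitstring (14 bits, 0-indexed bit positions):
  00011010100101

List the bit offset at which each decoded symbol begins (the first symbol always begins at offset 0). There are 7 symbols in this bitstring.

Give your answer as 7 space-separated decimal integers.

Bit 0: prefix='0' (no match yet)
Bit 1: prefix='00' -> emit 'a', reset
Bit 2: prefix='0' (no match yet)
Bit 3: prefix='01' -> emit 'd', reset
Bit 4: prefix='1' (no match yet)
Bit 5: prefix='10' -> emit 'm', reset
Bit 6: prefix='1' (no match yet)
Bit 7: prefix='10' -> emit 'm', reset
Bit 8: prefix='1' (no match yet)
Bit 9: prefix='10' -> emit 'm', reset
Bit 10: prefix='0' (no match yet)
Bit 11: prefix='01' -> emit 'd', reset
Bit 12: prefix='0' (no match yet)
Bit 13: prefix='01' -> emit 'd', reset

Answer: 0 2 4 6 8 10 12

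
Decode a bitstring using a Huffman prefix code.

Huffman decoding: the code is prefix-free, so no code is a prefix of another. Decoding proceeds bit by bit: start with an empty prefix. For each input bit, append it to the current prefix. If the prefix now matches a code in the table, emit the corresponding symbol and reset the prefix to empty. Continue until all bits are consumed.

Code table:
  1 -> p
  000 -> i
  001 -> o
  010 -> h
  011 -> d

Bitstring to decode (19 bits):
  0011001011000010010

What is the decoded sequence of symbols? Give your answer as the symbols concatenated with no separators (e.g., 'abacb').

Answer: opodihh

Derivation:
Bit 0: prefix='0' (no match yet)
Bit 1: prefix='00' (no match yet)
Bit 2: prefix='001' -> emit 'o', reset
Bit 3: prefix='1' -> emit 'p', reset
Bit 4: prefix='0' (no match yet)
Bit 5: prefix='00' (no match yet)
Bit 6: prefix='001' -> emit 'o', reset
Bit 7: prefix='0' (no match yet)
Bit 8: prefix='01' (no match yet)
Bit 9: prefix='011' -> emit 'd', reset
Bit 10: prefix='0' (no match yet)
Bit 11: prefix='00' (no match yet)
Bit 12: prefix='000' -> emit 'i', reset
Bit 13: prefix='0' (no match yet)
Bit 14: prefix='01' (no match yet)
Bit 15: prefix='010' -> emit 'h', reset
Bit 16: prefix='0' (no match yet)
Bit 17: prefix='01' (no match yet)
Bit 18: prefix='010' -> emit 'h', reset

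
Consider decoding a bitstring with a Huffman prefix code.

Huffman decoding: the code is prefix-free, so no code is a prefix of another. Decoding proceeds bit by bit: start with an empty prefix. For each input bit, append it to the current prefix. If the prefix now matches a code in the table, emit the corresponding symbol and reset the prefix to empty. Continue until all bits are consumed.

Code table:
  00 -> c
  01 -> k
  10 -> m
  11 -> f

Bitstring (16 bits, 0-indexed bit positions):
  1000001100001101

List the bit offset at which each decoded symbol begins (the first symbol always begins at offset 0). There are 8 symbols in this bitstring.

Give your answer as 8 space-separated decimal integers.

Bit 0: prefix='1' (no match yet)
Bit 1: prefix='10' -> emit 'm', reset
Bit 2: prefix='0' (no match yet)
Bit 3: prefix='00' -> emit 'c', reset
Bit 4: prefix='0' (no match yet)
Bit 5: prefix='00' -> emit 'c', reset
Bit 6: prefix='1' (no match yet)
Bit 7: prefix='11' -> emit 'f', reset
Bit 8: prefix='0' (no match yet)
Bit 9: prefix='00' -> emit 'c', reset
Bit 10: prefix='0' (no match yet)
Bit 11: prefix='00' -> emit 'c', reset
Bit 12: prefix='1' (no match yet)
Bit 13: prefix='11' -> emit 'f', reset
Bit 14: prefix='0' (no match yet)
Bit 15: prefix='01' -> emit 'k', reset

Answer: 0 2 4 6 8 10 12 14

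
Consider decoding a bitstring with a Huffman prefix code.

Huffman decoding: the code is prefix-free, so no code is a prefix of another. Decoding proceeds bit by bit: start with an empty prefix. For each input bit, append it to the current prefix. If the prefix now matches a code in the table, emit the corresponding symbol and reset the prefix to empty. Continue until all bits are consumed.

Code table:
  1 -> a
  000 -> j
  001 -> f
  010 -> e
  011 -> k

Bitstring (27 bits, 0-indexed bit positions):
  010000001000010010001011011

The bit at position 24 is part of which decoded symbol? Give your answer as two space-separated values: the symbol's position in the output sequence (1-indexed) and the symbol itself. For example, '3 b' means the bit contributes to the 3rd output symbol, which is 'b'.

Bit 0: prefix='0' (no match yet)
Bit 1: prefix='01' (no match yet)
Bit 2: prefix='010' -> emit 'e', reset
Bit 3: prefix='0' (no match yet)
Bit 4: prefix='00' (no match yet)
Bit 5: prefix='000' -> emit 'j', reset
Bit 6: prefix='0' (no match yet)
Bit 7: prefix='00' (no match yet)
Bit 8: prefix='001' -> emit 'f', reset
Bit 9: prefix='0' (no match yet)
Bit 10: prefix='00' (no match yet)
Bit 11: prefix='000' -> emit 'j', reset
Bit 12: prefix='0' (no match yet)
Bit 13: prefix='01' (no match yet)
Bit 14: prefix='010' -> emit 'e', reset
Bit 15: prefix='0' (no match yet)
Bit 16: prefix='01' (no match yet)
Bit 17: prefix='010' -> emit 'e', reset
Bit 18: prefix='0' (no match yet)
Bit 19: prefix='00' (no match yet)
Bit 20: prefix='001' -> emit 'f', reset
Bit 21: prefix='0' (no match yet)
Bit 22: prefix='01' (no match yet)
Bit 23: prefix='011' -> emit 'k', reset
Bit 24: prefix='0' (no match yet)
Bit 25: prefix='01' (no match yet)
Bit 26: prefix='011' -> emit 'k', reset

Answer: 9 k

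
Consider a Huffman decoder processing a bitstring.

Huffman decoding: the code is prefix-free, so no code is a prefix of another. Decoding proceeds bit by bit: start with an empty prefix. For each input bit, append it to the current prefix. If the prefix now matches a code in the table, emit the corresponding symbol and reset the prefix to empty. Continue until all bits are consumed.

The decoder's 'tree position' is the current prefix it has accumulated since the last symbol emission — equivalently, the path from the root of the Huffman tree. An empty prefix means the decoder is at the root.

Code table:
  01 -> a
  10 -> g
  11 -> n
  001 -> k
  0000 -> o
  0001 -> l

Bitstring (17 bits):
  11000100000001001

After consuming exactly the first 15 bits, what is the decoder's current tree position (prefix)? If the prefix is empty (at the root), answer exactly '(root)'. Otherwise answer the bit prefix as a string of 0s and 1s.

Bit 0: prefix='1' (no match yet)
Bit 1: prefix='11' -> emit 'n', reset
Bit 2: prefix='0' (no match yet)
Bit 3: prefix='00' (no match yet)
Bit 4: prefix='000' (no match yet)
Bit 5: prefix='0001' -> emit 'l', reset
Bit 6: prefix='0' (no match yet)
Bit 7: prefix='00' (no match yet)
Bit 8: prefix='000' (no match yet)
Bit 9: prefix='0000' -> emit 'o', reset
Bit 10: prefix='0' (no match yet)
Bit 11: prefix='00' (no match yet)
Bit 12: prefix='000' (no match yet)
Bit 13: prefix='0001' -> emit 'l', reset
Bit 14: prefix='0' (no match yet)

Answer: 0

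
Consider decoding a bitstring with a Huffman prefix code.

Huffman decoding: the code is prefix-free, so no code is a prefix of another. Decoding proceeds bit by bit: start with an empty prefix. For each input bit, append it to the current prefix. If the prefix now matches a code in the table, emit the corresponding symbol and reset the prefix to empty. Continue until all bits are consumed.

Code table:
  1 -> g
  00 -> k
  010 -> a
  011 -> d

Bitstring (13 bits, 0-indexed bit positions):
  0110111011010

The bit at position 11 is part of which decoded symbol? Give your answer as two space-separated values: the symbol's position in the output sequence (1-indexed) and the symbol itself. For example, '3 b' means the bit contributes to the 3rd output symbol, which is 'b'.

Bit 0: prefix='0' (no match yet)
Bit 1: prefix='01' (no match yet)
Bit 2: prefix='011' -> emit 'd', reset
Bit 3: prefix='0' (no match yet)
Bit 4: prefix='01' (no match yet)
Bit 5: prefix='011' -> emit 'd', reset
Bit 6: prefix='1' -> emit 'g', reset
Bit 7: prefix='0' (no match yet)
Bit 8: prefix='01' (no match yet)
Bit 9: prefix='011' -> emit 'd', reset
Bit 10: prefix='0' (no match yet)
Bit 11: prefix='01' (no match yet)
Bit 12: prefix='010' -> emit 'a', reset

Answer: 5 a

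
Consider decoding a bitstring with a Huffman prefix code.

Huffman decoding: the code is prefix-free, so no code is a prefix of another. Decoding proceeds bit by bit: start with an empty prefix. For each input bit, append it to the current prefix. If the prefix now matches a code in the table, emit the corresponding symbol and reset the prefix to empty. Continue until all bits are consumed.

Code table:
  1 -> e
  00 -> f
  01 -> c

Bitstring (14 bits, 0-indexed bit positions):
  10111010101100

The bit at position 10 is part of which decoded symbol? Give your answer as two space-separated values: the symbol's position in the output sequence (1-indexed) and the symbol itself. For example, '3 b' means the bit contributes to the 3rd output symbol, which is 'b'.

Bit 0: prefix='1' -> emit 'e', reset
Bit 1: prefix='0' (no match yet)
Bit 2: prefix='01' -> emit 'c', reset
Bit 3: prefix='1' -> emit 'e', reset
Bit 4: prefix='1' -> emit 'e', reset
Bit 5: prefix='0' (no match yet)
Bit 6: prefix='01' -> emit 'c', reset
Bit 7: prefix='0' (no match yet)
Bit 8: prefix='01' -> emit 'c', reset
Bit 9: prefix='0' (no match yet)
Bit 10: prefix='01' -> emit 'c', reset
Bit 11: prefix='1' -> emit 'e', reset
Bit 12: prefix='0' (no match yet)
Bit 13: prefix='00' -> emit 'f', reset

Answer: 7 c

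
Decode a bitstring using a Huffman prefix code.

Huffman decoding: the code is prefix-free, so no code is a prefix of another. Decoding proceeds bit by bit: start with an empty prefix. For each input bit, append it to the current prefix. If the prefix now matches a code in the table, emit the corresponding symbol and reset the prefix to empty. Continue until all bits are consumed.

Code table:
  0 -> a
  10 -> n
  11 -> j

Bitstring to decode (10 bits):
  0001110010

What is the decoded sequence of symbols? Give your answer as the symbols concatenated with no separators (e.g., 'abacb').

Bit 0: prefix='0' -> emit 'a', reset
Bit 1: prefix='0' -> emit 'a', reset
Bit 2: prefix='0' -> emit 'a', reset
Bit 3: prefix='1' (no match yet)
Bit 4: prefix='11' -> emit 'j', reset
Bit 5: prefix='1' (no match yet)
Bit 6: prefix='10' -> emit 'n', reset
Bit 7: prefix='0' -> emit 'a', reset
Bit 8: prefix='1' (no match yet)
Bit 9: prefix='10' -> emit 'n', reset

Answer: aaajnan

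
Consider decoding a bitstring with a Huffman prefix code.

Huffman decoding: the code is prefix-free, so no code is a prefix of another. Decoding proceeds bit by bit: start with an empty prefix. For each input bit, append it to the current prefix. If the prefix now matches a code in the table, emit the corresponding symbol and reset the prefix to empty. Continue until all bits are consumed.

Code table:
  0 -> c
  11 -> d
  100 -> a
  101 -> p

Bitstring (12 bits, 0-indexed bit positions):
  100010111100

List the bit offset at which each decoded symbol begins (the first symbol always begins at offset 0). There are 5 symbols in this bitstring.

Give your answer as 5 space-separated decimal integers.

Bit 0: prefix='1' (no match yet)
Bit 1: prefix='10' (no match yet)
Bit 2: prefix='100' -> emit 'a', reset
Bit 3: prefix='0' -> emit 'c', reset
Bit 4: prefix='1' (no match yet)
Bit 5: prefix='10' (no match yet)
Bit 6: prefix='101' -> emit 'p', reset
Bit 7: prefix='1' (no match yet)
Bit 8: prefix='11' -> emit 'd', reset
Bit 9: prefix='1' (no match yet)
Bit 10: prefix='10' (no match yet)
Bit 11: prefix='100' -> emit 'a', reset

Answer: 0 3 4 7 9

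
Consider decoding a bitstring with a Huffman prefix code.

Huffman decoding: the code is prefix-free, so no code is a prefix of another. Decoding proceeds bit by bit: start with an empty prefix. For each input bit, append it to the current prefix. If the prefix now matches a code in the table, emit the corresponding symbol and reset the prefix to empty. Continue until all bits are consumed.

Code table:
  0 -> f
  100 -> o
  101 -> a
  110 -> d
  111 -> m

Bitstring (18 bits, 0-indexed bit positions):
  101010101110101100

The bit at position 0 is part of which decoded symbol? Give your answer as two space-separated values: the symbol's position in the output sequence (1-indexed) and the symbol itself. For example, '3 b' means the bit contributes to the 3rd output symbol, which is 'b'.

Bit 0: prefix='1' (no match yet)
Bit 1: prefix='10' (no match yet)
Bit 2: prefix='101' -> emit 'a', reset
Bit 3: prefix='0' -> emit 'f', reset
Bit 4: prefix='1' (no match yet)

Answer: 1 a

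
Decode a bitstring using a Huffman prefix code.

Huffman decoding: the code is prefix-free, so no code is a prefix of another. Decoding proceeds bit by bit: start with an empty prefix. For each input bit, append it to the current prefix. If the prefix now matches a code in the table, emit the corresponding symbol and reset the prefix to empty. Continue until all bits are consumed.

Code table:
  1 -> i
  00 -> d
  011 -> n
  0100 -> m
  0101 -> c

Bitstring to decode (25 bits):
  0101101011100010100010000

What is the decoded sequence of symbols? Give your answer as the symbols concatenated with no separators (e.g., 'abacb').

Answer: ciciidcdmd

Derivation:
Bit 0: prefix='0' (no match yet)
Bit 1: prefix='01' (no match yet)
Bit 2: prefix='010' (no match yet)
Bit 3: prefix='0101' -> emit 'c', reset
Bit 4: prefix='1' -> emit 'i', reset
Bit 5: prefix='0' (no match yet)
Bit 6: prefix='01' (no match yet)
Bit 7: prefix='010' (no match yet)
Bit 8: prefix='0101' -> emit 'c', reset
Bit 9: prefix='1' -> emit 'i', reset
Bit 10: prefix='1' -> emit 'i', reset
Bit 11: prefix='0' (no match yet)
Bit 12: prefix='00' -> emit 'd', reset
Bit 13: prefix='0' (no match yet)
Bit 14: prefix='01' (no match yet)
Bit 15: prefix='010' (no match yet)
Bit 16: prefix='0101' -> emit 'c', reset
Bit 17: prefix='0' (no match yet)
Bit 18: prefix='00' -> emit 'd', reset
Bit 19: prefix='0' (no match yet)
Bit 20: prefix='01' (no match yet)
Bit 21: prefix='010' (no match yet)
Bit 22: prefix='0100' -> emit 'm', reset
Bit 23: prefix='0' (no match yet)
Bit 24: prefix='00' -> emit 'd', reset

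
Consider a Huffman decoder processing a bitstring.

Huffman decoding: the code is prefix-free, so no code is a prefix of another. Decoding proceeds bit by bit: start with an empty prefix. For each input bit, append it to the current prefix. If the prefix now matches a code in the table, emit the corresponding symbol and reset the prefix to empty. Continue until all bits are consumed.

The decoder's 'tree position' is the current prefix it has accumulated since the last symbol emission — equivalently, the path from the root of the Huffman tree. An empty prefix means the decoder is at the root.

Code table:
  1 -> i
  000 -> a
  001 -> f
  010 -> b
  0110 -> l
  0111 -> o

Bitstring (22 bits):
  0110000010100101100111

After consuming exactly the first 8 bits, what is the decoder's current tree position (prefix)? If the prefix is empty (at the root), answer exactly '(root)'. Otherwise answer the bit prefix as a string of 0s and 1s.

Answer: 0

Derivation:
Bit 0: prefix='0' (no match yet)
Bit 1: prefix='01' (no match yet)
Bit 2: prefix='011' (no match yet)
Bit 3: prefix='0110' -> emit 'l', reset
Bit 4: prefix='0' (no match yet)
Bit 5: prefix='00' (no match yet)
Bit 6: prefix='000' -> emit 'a', reset
Bit 7: prefix='0' (no match yet)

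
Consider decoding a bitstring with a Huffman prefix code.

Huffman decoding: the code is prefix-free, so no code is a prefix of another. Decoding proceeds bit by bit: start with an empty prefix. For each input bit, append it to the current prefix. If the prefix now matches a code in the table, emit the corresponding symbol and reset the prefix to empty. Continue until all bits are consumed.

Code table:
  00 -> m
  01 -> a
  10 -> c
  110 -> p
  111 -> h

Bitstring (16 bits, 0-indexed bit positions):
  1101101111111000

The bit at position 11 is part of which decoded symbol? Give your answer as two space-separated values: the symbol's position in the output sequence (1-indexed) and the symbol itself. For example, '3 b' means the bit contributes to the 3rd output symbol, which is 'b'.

Bit 0: prefix='1' (no match yet)
Bit 1: prefix='11' (no match yet)
Bit 2: prefix='110' -> emit 'p', reset
Bit 3: prefix='1' (no match yet)
Bit 4: prefix='11' (no match yet)
Bit 5: prefix='110' -> emit 'p', reset
Bit 6: prefix='1' (no match yet)
Bit 7: prefix='11' (no match yet)
Bit 8: prefix='111' -> emit 'h', reset
Bit 9: prefix='1' (no match yet)
Bit 10: prefix='11' (no match yet)
Bit 11: prefix='111' -> emit 'h', reset
Bit 12: prefix='1' (no match yet)
Bit 13: prefix='10' -> emit 'c', reset
Bit 14: prefix='0' (no match yet)
Bit 15: prefix='00' -> emit 'm', reset

Answer: 4 h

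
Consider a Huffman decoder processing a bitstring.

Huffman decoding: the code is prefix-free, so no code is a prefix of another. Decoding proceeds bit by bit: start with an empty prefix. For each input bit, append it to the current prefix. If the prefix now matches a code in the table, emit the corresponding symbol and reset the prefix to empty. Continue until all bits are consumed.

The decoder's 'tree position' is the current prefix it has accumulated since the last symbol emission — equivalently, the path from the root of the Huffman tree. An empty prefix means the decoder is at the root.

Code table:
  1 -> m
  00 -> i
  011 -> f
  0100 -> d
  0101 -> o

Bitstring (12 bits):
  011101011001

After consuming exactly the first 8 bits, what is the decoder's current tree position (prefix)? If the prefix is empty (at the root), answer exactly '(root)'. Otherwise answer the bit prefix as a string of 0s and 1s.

Answer: (root)

Derivation:
Bit 0: prefix='0' (no match yet)
Bit 1: prefix='01' (no match yet)
Bit 2: prefix='011' -> emit 'f', reset
Bit 3: prefix='1' -> emit 'm', reset
Bit 4: prefix='0' (no match yet)
Bit 5: prefix='01' (no match yet)
Bit 6: prefix='010' (no match yet)
Bit 7: prefix='0101' -> emit 'o', reset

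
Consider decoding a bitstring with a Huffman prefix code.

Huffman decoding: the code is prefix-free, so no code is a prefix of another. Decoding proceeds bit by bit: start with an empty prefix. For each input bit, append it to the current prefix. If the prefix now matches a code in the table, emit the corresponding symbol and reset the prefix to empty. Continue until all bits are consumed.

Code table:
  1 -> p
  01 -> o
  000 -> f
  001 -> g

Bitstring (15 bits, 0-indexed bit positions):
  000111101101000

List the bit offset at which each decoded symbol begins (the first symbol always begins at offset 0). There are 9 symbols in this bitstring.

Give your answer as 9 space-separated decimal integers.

Answer: 0 3 4 5 6 7 9 10 12

Derivation:
Bit 0: prefix='0' (no match yet)
Bit 1: prefix='00' (no match yet)
Bit 2: prefix='000' -> emit 'f', reset
Bit 3: prefix='1' -> emit 'p', reset
Bit 4: prefix='1' -> emit 'p', reset
Bit 5: prefix='1' -> emit 'p', reset
Bit 6: prefix='1' -> emit 'p', reset
Bit 7: prefix='0' (no match yet)
Bit 8: prefix='01' -> emit 'o', reset
Bit 9: prefix='1' -> emit 'p', reset
Bit 10: prefix='0' (no match yet)
Bit 11: prefix='01' -> emit 'o', reset
Bit 12: prefix='0' (no match yet)
Bit 13: prefix='00' (no match yet)
Bit 14: prefix='000' -> emit 'f', reset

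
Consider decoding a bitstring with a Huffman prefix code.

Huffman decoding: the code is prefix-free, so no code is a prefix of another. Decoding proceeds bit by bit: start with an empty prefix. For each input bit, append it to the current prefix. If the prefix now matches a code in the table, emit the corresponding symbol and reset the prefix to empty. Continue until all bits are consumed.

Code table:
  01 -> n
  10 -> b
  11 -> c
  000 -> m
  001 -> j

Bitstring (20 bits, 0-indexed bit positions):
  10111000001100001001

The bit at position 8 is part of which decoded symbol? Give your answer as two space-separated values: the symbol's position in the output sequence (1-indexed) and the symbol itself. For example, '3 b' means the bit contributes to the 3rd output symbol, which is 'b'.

Bit 0: prefix='1' (no match yet)
Bit 1: prefix='10' -> emit 'b', reset
Bit 2: prefix='1' (no match yet)
Bit 3: prefix='11' -> emit 'c', reset
Bit 4: prefix='1' (no match yet)
Bit 5: prefix='10' -> emit 'b', reset
Bit 6: prefix='0' (no match yet)
Bit 7: prefix='00' (no match yet)
Bit 8: prefix='000' -> emit 'm', reset
Bit 9: prefix='0' (no match yet)
Bit 10: prefix='01' -> emit 'n', reset
Bit 11: prefix='1' (no match yet)
Bit 12: prefix='10' -> emit 'b', reset

Answer: 4 m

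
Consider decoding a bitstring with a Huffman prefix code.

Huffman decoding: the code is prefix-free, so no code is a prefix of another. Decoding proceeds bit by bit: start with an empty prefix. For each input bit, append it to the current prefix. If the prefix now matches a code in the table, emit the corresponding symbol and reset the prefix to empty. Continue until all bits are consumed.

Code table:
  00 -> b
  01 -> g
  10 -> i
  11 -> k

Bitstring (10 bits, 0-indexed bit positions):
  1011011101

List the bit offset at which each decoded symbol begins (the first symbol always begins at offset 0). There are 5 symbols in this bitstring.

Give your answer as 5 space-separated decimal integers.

Answer: 0 2 4 6 8

Derivation:
Bit 0: prefix='1' (no match yet)
Bit 1: prefix='10' -> emit 'i', reset
Bit 2: prefix='1' (no match yet)
Bit 3: prefix='11' -> emit 'k', reset
Bit 4: prefix='0' (no match yet)
Bit 5: prefix='01' -> emit 'g', reset
Bit 6: prefix='1' (no match yet)
Bit 7: prefix='11' -> emit 'k', reset
Bit 8: prefix='0' (no match yet)
Bit 9: prefix='01' -> emit 'g', reset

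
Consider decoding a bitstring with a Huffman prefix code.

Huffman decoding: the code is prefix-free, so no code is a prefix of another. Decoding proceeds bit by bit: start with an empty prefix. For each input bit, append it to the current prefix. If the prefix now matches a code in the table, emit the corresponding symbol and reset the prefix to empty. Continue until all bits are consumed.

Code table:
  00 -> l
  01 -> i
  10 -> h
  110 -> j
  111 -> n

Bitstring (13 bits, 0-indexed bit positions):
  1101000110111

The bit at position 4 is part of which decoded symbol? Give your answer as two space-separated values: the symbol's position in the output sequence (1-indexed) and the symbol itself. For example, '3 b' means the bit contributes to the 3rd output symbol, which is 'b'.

Bit 0: prefix='1' (no match yet)
Bit 1: prefix='11' (no match yet)
Bit 2: prefix='110' -> emit 'j', reset
Bit 3: prefix='1' (no match yet)
Bit 4: prefix='10' -> emit 'h', reset
Bit 5: prefix='0' (no match yet)
Bit 6: prefix='00' -> emit 'l', reset
Bit 7: prefix='1' (no match yet)
Bit 8: prefix='11' (no match yet)

Answer: 2 h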